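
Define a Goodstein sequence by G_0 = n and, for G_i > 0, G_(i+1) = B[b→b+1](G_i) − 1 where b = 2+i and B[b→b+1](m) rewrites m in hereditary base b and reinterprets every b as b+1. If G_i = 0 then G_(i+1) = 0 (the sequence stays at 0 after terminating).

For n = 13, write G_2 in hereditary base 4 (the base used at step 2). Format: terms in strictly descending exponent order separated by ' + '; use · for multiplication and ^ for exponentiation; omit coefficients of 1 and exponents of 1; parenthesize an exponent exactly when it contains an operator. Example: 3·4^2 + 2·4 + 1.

(0) 13|_2 = 2^(2 + 1) + 2^2 + 1 ↦ 3^(3 + 1) + 3^3 + 1|_3 = 109 ⇒ 108
(1) 108|_3 = 3^(3 + 1) + 3^3 ↦ 4^(4 + 1) + 4^4|_4 = 1280 ⇒ 1279
(2) 1279|_4 = 4^(4 + 1) + 3·4^3 + 3·4^2 + 3·4 + 3 ↦ 5^(5 + 1) + 3·5^3 + 3·5^2 + 3·5 + 3|_5 = 16093 ⇒ 16092

4^(4 + 1) + 3·4^3 + 3·4^2 + 3·4 + 3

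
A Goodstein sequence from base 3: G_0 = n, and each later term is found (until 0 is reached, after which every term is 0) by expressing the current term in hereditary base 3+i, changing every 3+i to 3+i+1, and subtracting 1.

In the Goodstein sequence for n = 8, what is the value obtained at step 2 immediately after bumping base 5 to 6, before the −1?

G_0 = 8. HB_3(8) = 2·3 + 2. Bump = 10. G_1 = 9.
G_1 = 9. HB_4(9) = 2·4 + 1. Bump = 11. G_2 = 10.
G_2 = 10. HB_5(10) = 2·5. Bump = 12. G_3 = 11.

12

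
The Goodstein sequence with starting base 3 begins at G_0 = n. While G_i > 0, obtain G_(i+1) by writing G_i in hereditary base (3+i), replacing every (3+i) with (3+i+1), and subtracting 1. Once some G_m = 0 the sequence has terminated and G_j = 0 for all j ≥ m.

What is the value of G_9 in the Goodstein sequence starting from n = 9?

27

base 3: 9 = 3^2; at 4: 4^2 = 16; next = 15
base 4: 15 = 3·4 + 3; at 5: 3·5 + 3 = 18; next = 17
base 5: 17 = 3·5 + 2; at 6: 3·6 + 2 = 20; next = 19
base 6: 19 = 3·6 + 1; at 7: 3·7 + 1 = 22; next = 21
base 7: 21 = 3·7; at 8: 3·8 = 24; next = 23
base 8: 23 = 2·8 + 7; at 9: 2·9 + 7 = 25; next = 24
base 9: 24 = 2·9 + 6; at 10: 2·10 + 6 = 26; next = 25
base 10: 25 = 2·10 + 5; at 11: 2·11 + 5 = 27; next = 26
base 11: 26 = 2·11 + 4; at 12: 2·12 + 4 = 28; next = 27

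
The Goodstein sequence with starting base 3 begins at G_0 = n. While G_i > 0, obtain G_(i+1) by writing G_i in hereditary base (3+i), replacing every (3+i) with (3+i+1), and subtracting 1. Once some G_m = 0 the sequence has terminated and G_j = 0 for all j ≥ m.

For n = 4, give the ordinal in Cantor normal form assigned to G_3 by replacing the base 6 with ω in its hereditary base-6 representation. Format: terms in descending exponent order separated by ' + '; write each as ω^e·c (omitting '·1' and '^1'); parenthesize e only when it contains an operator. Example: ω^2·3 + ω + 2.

3

base 3: 4 = 3 + 1; at 4: 4 + 1 = 5; next = 4
base 4: 4 = 4; at 5: 5 = 5; next = 4
base 5: 4 = 4; at 6: 4 = 4; next = 3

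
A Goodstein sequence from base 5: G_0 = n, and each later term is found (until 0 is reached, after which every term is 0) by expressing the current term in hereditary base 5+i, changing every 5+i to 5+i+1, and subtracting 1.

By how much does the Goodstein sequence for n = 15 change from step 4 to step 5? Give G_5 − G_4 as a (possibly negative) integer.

1

step 0: 15 = 3·5; sub 6 for 5: 3·6; = 18; G_1 = 18−1 = 17
step 1: 17 = 2·6 + 5; sub 7 for 6: 2·7 + 5; = 19; G_2 = 19−1 = 18
step 2: 18 = 2·7 + 4; sub 8 for 7: 2·8 + 4; = 20; G_3 = 20−1 = 19
step 3: 19 = 2·8 + 3; sub 9 for 8: 2·9 + 3; = 21; G_4 = 21−1 = 20
step 4: 20 = 2·9 + 2; sub 10 for 9: 2·10 + 2; = 22; G_5 = 22−1 = 21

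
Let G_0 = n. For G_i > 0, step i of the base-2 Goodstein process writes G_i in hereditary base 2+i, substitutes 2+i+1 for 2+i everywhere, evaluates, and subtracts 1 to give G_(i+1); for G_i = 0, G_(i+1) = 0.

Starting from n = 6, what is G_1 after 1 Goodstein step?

(0) 6|_2 = 2^2 + 2 ↦ 3^3 + 3|_3 = 30 ⇒ 29
(1) 29|_3 = 3^3 + 2 ↦ 4^4 + 2|_4 = 258 ⇒ 257

29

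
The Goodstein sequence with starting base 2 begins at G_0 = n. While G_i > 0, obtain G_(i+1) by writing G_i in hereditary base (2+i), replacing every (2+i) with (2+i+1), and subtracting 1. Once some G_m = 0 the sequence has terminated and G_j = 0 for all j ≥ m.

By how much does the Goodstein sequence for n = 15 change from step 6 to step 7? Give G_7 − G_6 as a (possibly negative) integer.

3373455337

step 0: 15 = 2^(2 + 1) + 2^2 + 2 + 1; sub 3 for 2: 3^(3 + 1) + 3^3 + 3 + 1; = 112; G_1 = 112−1 = 111
step 1: 111 = 3^(3 + 1) + 3^3 + 3; sub 4 for 3: 4^(4 + 1) + 4^4 + 4; = 1284; G_2 = 1284−1 = 1283
step 2: 1283 = 4^(4 + 1) + 4^4 + 3; sub 5 for 4: 5^(5 + 1) + 5^5 + 3; = 18753; G_3 = 18753−1 = 18752
step 3: 18752 = 5^(5 + 1) + 5^5 + 2; sub 6 for 5: 6^(6 + 1) + 6^6 + 2; = 326594; G_4 = 326594−1 = 326593
step 4: 326593 = 6^(6 + 1) + 6^6 + 1; sub 7 for 6: 7^(7 + 1) + 7^7 + 1; = 6588345; G_5 = 6588345−1 = 6588344
step 5: 6588344 = 7^(7 + 1) + 7^7; sub 8 for 7: 8^(8 + 1) + 8^8; = 150994944; G_6 = 150994944−1 = 150994943
step 6: 150994943 = 8^(8 + 1) + 7·8^7 + 7·8^6 + 7·8^5 + 7·8^4 + 7·8^3 + 7·8^2 + 7·8 + 7; sub 9 for 8: 9^(9 + 1) + 7·9^7 + 7·9^6 + 7·9^5 + 7·9^4 + 7·9^3 + 7·9^2 + 7·9 + 7; = 3524450281; G_7 = 3524450281−1 = 3524450280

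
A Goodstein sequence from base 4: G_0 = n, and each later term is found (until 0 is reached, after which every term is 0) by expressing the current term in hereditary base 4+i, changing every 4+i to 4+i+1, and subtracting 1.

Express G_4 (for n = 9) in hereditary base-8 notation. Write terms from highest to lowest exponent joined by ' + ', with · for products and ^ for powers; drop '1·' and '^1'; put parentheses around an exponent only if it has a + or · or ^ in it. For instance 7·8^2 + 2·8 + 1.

9 —HB4→ 2·4 + 1 —bump→ 2·5 + 1 = 11 —(−1)→ 10
10 —HB5→ 2·5 —bump→ 2·6 = 12 —(−1)→ 11
11 —HB6→ 6 + 5 —bump→ 7 + 5 = 12 —(−1)→ 11
11 —HB7→ 7 + 4 —bump→ 8 + 4 = 12 —(−1)→ 11
11 —HB8→ 8 + 3 —bump→ 9 + 3 = 12 —(−1)→ 11

8 + 3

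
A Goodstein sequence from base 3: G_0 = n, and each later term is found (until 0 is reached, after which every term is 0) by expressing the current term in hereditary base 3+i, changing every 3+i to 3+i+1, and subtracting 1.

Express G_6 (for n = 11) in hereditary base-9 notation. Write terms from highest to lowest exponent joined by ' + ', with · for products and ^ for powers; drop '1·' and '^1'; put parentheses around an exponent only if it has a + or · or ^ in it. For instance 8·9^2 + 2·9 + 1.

[0] 11 ≡ 3^2 + 2 (base 3). Lift 4: 18. −1: 17.
[1] 17 ≡ 4^2 + 1 (base 4). Lift 5: 26. −1: 25.
[2] 25 ≡ 5^2 (base 5). Lift 6: 36. −1: 35.
[3] 35 ≡ 5·6 + 5 (base 6). Lift 7: 40. −1: 39.
[4] 39 ≡ 5·7 + 4 (base 7). Lift 8: 44. −1: 43.
[5] 43 ≡ 5·8 + 3 (base 8). Lift 9: 48. −1: 47.

5·9 + 2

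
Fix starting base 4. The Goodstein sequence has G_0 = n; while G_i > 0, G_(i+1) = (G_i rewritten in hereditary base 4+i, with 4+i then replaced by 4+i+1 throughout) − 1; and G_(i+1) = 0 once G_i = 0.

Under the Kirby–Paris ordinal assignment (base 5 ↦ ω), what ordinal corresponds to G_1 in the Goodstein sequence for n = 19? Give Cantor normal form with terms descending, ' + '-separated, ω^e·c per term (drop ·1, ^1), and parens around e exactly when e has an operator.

G_0=19  [base 4] 4^2 + 3  →[4↦5]→  5^2 + 3 = 28  −1 ⇒ G_1=27
G_1=27  [base 5] 5^2 + 2  →[5↦6]→  6^2 + 2 = 38  −1 ⇒ G_2=37

ω^2 + 2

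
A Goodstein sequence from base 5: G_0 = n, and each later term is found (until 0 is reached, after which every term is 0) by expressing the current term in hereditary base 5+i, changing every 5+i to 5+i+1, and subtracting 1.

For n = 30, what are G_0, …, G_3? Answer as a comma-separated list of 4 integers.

30, 41, 53, 67

30 —HB5→ 5^2 + 5 —bump→ 6^2 + 6 = 42 —(−1)→ 41
41 —HB6→ 6^2 + 5 —bump→ 7^2 + 5 = 54 —(−1)→ 53
53 —HB7→ 7^2 + 4 —bump→ 8^2 + 4 = 68 —(−1)→ 67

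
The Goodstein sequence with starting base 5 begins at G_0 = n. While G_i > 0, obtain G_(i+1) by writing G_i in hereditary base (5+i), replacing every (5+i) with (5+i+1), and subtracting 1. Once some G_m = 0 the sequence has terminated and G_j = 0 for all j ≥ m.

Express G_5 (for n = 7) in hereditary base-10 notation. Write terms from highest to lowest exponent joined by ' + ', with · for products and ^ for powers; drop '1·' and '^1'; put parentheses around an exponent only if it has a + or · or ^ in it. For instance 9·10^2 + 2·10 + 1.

G_0=7  [base 5] 5 + 2  →[5↦6]→  6 + 2 = 8  −1 ⇒ G_1=7
G_1=7  [base 6] 6 + 1  →[6↦7]→  7 + 1 = 8  −1 ⇒ G_2=7
G_2=7  [base 7] 7  →[7↦8]→  8 = 8  −1 ⇒ G_3=7
G_3=7  [base 8] 7  →[8↦9]→  7 = 7  −1 ⇒ G_4=6
G_4=6  [base 9] 6  →[9↦10]→  6 = 6  −1 ⇒ G_5=5

5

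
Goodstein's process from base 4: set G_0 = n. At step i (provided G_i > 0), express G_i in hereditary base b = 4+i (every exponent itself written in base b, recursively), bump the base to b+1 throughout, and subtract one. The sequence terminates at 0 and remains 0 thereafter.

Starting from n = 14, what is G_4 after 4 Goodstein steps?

21

(0) 14|_4 = 3·4 + 2 ↦ 3·5 + 2|_5 = 17 ⇒ 16
(1) 16|_5 = 3·5 + 1 ↦ 3·6 + 1|_6 = 19 ⇒ 18
(2) 18|_6 = 3·6 ↦ 3·7|_7 = 21 ⇒ 20
(3) 20|_7 = 2·7 + 6 ↦ 2·8 + 6|_8 = 22 ⇒ 21
(4) 21|_8 = 2·8 + 5 ↦ 2·9 + 5|_9 = 23 ⇒ 22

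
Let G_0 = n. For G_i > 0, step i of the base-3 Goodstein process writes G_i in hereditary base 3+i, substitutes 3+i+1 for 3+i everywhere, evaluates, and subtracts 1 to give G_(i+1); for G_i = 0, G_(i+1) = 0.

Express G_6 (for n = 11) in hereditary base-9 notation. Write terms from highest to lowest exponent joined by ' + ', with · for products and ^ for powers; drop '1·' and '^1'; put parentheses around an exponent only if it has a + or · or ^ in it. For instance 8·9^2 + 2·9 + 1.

5·9 + 2

base 3: 11 = 3^2 + 2; at 4: 4^2 + 2 = 18; next = 17
base 4: 17 = 4^2 + 1; at 5: 5^2 + 1 = 26; next = 25
base 5: 25 = 5^2; at 6: 6^2 = 36; next = 35
base 6: 35 = 5·6 + 5; at 7: 5·7 + 5 = 40; next = 39
base 7: 39 = 5·7 + 4; at 8: 5·8 + 4 = 44; next = 43
base 8: 43 = 5·8 + 3; at 9: 5·9 + 3 = 48; next = 47
base 9: 47 = 5·9 + 2; at 10: 5·10 + 2 = 52; next = 51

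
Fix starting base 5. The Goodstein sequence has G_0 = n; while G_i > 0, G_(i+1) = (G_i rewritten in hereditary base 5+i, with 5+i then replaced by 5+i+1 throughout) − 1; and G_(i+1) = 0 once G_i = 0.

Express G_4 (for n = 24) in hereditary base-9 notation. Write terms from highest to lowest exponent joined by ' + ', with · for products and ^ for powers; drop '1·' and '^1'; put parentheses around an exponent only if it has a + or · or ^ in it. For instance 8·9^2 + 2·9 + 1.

[0] 24 ≡ 4·5 + 4 (base 5). Lift 6: 28. −1: 27.
[1] 27 ≡ 4·6 + 3 (base 6). Lift 7: 31. −1: 30.
[2] 30 ≡ 4·7 + 2 (base 7). Lift 8: 34. −1: 33.
[3] 33 ≡ 4·8 + 1 (base 8). Lift 9: 37. −1: 36.
[4] 36 ≡ 4·9 (base 9). Lift 10: 40. −1: 39.

4·9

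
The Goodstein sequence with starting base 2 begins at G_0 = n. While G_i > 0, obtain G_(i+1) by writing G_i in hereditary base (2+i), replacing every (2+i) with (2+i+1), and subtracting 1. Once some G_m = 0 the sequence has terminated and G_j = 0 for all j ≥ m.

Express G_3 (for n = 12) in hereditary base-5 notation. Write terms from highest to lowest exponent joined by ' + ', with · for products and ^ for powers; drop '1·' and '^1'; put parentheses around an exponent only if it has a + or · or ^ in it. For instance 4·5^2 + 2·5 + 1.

5^(5 + 1) + 2·5^2 + 2·5

[0] 12 ≡ 2^(2 + 1) + 2^2 (base 2). Lift 3: 108. −1: 107.
[1] 107 ≡ 3^(3 + 1) + 2·3^2 + 2·3 + 2 (base 3). Lift 4: 1066. −1: 1065.
[2] 1065 ≡ 4^(4 + 1) + 2·4^2 + 2·4 + 1 (base 4). Lift 5: 15686. −1: 15685.
[3] 15685 ≡ 5^(5 + 1) + 2·5^2 + 2·5 (base 5). Lift 6: 280020. −1: 280019.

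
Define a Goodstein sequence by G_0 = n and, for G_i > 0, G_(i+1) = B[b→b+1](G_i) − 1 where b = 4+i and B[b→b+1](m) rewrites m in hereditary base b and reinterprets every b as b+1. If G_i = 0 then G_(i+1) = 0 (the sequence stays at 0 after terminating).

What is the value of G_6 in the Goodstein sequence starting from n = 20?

base 4: 20 = 4^2 + 4; at 5: 5^2 + 5 = 30; next = 29
base 5: 29 = 5^2 + 4; at 6: 6^2 + 4 = 40; next = 39
base 6: 39 = 6^2 + 3; at 7: 7^2 + 3 = 52; next = 51
base 7: 51 = 7^2 + 2; at 8: 8^2 + 2 = 66; next = 65
base 8: 65 = 8^2 + 1; at 9: 9^2 + 1 = 82; next = 81
base 9: 81 = 9^2; at 10: 10^2 = 100; next = 99

99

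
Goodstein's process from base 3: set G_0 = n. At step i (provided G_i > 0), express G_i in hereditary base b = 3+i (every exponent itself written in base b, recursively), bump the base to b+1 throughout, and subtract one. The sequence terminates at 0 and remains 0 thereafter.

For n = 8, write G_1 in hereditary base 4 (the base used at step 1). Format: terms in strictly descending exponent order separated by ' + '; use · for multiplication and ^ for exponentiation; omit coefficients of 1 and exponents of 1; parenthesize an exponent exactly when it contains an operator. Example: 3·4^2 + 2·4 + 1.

i=0: 8 = 2·3 + 2 (b=3); 3→4: 2·4 + 2 = 10; 10−1 = 9
i=1: 9 = 2·4 + 1 (b=4); 4→5: 2·5 + 1 = 11; 11−1 = 10

2·4 + 1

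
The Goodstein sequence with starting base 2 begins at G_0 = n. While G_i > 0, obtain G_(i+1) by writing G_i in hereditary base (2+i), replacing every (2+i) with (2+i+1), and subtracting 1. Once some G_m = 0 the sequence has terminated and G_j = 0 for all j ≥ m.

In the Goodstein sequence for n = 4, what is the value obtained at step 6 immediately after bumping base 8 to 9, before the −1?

174

(0) 4|_2 = 2^2 ↦ 3^3|_3 = 27 ⇒ 26
(1) 26|_3 = 2·3^2 + 2·3 + 2 ↦ 2·4^2 + 2·4 + 2|_4 = 42 ⇒ 41
(2) 41|_4 = 2·4^2 + 2·4 + 1 ↦ 2·5^2 + 2·5 + 1|_5 = 61 ⇒ 60
(3) 60|_5 = 2·5^2 + 2·5 ↦ 2·6^2 + 2·6|_6 = 84 ⇒ 83
(4) 83|_6 = 2·6^2 + 6 + 5 ↦ 2·7^2 + 7 + 5|_7 = 110 ⇒ 109
(5) 109|_7 = 2·7^2 + 7 + 4 ↦ 2·8^2 + 8 + 4|_8 = 140 ⇒ 139
(6) 139|_8 = 2·8^2 + 8 + 3 ↦ 2·9^2 + 9 + 3|_9 = 174 ⇒ 173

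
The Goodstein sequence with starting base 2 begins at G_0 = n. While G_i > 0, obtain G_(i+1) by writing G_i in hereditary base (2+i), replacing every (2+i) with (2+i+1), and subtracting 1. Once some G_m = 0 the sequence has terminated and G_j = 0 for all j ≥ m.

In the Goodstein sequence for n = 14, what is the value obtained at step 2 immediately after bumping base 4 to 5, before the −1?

G_0 = 14. HB_2(14) = 2^(2 + 1) + 2^2 + 2. Bump = 111. G_1 = 110.
G_1 = 110. HB_3(110) = 3^(3 + 1) + 3^3 + 2. Bump = 1282. G_2 = 1281.
G_2 = 1281. HB_4(1281) = 4^(4 + 1) + 4^4 + 1. Bump = 18751. G_3 = 18750.

18751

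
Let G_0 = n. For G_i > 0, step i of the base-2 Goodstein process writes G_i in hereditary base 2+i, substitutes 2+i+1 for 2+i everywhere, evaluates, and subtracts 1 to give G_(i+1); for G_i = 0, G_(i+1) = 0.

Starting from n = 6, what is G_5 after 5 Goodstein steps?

98039

[0] 6 ≡ 2^2 + 2 (base 2). Lift 3: 30. −1: 29.
[1] 29 ≡ 3^3 + 2 (base 3). Lift 4: 258. −1: 257.
[2] 257 ≡ 4^4 + 1 (base 4). Lift 5: 3126. −1: 3125.
[3] 3125 ≡ 5^5 (base 5). Lift 6: 46656. −1: 46655.
[4] 46655 ≡ 5·6^5 + 5·6^4 + 5·6^3 + 5·6^2 + 5·6 + 5 (base 6). Lift 7: 98040. −1: 98039.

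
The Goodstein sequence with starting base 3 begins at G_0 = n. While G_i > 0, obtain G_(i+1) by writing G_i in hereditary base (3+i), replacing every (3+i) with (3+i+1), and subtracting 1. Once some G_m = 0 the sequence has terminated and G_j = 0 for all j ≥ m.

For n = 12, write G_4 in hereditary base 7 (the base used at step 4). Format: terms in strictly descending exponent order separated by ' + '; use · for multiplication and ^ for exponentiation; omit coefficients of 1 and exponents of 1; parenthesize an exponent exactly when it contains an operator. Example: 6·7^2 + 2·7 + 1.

G_0=12  [base 3] 3^2 + 3  →[3↦4]→  4^2 + 4 = 20  −1 ⇒ G_1=19
G_1=19  [base 4] 4^2 + 3  →[4↦5]→  5^2 + 3 = 28  −1 ⇒ G_2=27
G_2=27  [base 5] 5^2 + 2  →[5↦6]→  6^2 + 2 = 38  −1 ⇒ G_3=37
G_3=37  [base 6] 6^2 + 1  →[6↦7]→  7^2 + 1 = 50  −1 ⇒ G_4=49
G_4=49  [base 7] 7^2  →[7↦8]→  8^2 = 64  −1 ⇒ G_5=63

7^2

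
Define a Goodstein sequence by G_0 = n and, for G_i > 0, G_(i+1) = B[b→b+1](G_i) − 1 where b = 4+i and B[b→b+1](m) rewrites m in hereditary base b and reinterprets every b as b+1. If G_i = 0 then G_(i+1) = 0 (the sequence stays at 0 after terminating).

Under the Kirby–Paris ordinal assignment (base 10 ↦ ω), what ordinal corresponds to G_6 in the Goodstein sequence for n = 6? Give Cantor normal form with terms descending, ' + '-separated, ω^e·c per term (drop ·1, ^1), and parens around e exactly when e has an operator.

3

base 4: 6 = 4 + 2; at 5: 5 + 2 = 7; next = 6
base 5: 6 = 5 + 1; at 6: 6 + 1 = 7; next = 6
base 6: 6 = 6; at 7: 7 = 7; next = 6
base 7: 6 = 6; at 8: 6 = 6; next = 5
base 8: 5 = 5; at 9: 5 = 5; next = 4
base 9: 4 = 4; at 10: 4 = 4; next = 3
base 10: 3 = 3; at 11: 3 = 3; next = 2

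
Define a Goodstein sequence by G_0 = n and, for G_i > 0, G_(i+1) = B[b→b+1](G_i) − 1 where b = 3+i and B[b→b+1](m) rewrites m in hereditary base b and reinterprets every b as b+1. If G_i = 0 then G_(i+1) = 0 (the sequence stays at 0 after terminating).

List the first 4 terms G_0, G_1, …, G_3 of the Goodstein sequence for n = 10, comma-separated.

G_0 = 10. HB_3(10) = 3^2 + 1. Bump = 17. G_1 = 16.
G_1 = 16. HB_4(16) = 4^2. Bump = 25. G_2 = 24.
G_2 = 24. HB_5(24) = 4·5 + 4. Bump = 28. G_3 = 27.

10, 16, 24, 27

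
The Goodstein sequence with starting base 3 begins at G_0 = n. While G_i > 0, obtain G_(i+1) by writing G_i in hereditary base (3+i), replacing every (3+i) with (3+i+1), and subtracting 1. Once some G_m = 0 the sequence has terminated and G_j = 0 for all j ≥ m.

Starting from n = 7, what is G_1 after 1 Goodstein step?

step 0: 7 = 2·3 + 1; sub 4 for 3: 2·4 + 1; = 9; G_1 = 9−1 = 8
step 1: 8 = 2·4; sub 5 for 4: 2·5; = 10; G_2 = 10−1 = 9

8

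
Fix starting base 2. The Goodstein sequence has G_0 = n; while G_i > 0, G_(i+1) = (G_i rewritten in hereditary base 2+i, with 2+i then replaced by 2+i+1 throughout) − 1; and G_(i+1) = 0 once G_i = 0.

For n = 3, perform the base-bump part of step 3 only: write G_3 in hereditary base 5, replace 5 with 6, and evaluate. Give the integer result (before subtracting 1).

base 2: 3 = 2 + 1; at 3: 3 + 1 = 4; next = 3
base 3: 3 = 3; at 4: 4 = 4; next = 3
base 4: 3 = 3; at 5: 3 = 3; next = 2

2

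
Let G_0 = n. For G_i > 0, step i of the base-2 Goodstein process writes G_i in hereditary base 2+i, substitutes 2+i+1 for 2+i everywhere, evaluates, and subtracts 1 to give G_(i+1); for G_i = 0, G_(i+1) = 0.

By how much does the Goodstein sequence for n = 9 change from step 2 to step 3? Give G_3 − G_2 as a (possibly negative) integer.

base 2: 9 = 2^(2 + 1) + 1; at 3: 3^(3 + 1) + 1 = 82; next = 81
base 3: 81 = 3^(3 + 1); at 4: 4^(4 + 1) = 1024; next = 1023
base 4: 1023 = 3·4^4 + 3·4^3 + 3·4^2 + 3·4 + 3; at 5: 3·5^5 + 3·5^3 + 3·5^2 + 3·5 + 3 = 9843; next = 9842

8819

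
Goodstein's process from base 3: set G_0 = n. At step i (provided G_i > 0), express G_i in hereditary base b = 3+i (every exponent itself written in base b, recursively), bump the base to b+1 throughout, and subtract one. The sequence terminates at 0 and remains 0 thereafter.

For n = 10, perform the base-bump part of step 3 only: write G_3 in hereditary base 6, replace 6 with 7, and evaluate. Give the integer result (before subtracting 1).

i=0: 10 = 3^2 + 1 (b=3); 3→4: 4^2 + 1 = 17; 17−1 = 16
i=1: 16 = 4^2 (b=4); 4→5: 5^2 = 25; 25−1 = 24
i=2: 24 = 4·5 + 4 (b=5); 5→6: 4·6 + 4 = 28; 28−1 = 27
i=3: 27 = 4·6 + 3 (b=6); 6→7: 4·7 + 3 = 31; 31−1 = 30

31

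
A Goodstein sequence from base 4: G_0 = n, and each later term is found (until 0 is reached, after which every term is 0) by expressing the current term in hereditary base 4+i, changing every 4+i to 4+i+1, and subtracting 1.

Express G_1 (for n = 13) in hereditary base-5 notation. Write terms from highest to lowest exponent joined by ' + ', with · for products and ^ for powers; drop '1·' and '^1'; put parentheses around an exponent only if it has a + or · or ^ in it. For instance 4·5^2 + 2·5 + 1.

i=0: 13 = 3·4 + 1 (b=4); 4→5: 3·5 + 1 = 16; 16−1 = 15
i=1: 15 = 3·5 (b=5); 5→6: 3·6 = 18; 18−1 = 17

3·5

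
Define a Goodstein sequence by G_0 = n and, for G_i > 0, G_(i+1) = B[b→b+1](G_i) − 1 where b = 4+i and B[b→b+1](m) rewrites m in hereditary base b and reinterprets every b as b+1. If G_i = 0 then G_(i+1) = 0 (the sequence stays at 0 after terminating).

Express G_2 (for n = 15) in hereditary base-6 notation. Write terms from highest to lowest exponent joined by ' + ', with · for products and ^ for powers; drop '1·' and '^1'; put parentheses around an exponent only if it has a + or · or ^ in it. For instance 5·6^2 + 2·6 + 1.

G_0 = 15. HB_4(15) = 3·4 + 3. Bump = 18. G_1 = 17.
G_1 = 17. HB_5(17) = 3·5 + 2. Bump = 20. G_2 = 19.
G_2 = 19. HB_6(19) = 3·6 + 1. Bump = 22. G_3 = 21.

3·6 + 1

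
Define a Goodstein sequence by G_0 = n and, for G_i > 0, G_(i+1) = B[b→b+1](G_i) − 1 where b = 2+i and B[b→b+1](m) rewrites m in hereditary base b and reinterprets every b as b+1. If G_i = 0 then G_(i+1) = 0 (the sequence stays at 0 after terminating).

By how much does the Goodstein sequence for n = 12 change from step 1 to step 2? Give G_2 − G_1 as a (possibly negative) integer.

(0) 12|_2 = 2^(2 + 1) + 2^2 ↦ 3^(3 + 1) + 3^3|_3 = 108 ⇒ 107
(1) 107|_3 = 3^(3 + 1) + 2·3^2 + 2·3 + 2 ↦ 4^(4 + 1) + 2·4^2 + 2·4 + 2|_4 = 1066 ⇒ 1065

958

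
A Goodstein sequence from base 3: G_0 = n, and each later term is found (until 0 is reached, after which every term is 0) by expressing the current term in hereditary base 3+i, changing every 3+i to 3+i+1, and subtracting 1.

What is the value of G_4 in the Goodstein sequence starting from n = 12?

49

step 0: 12 = 3^2 + 3; sub 4 for 3: 4^2 + 4; = 20; G_1 = 20−1 = 19
step 1: 19 = 4^2 + 3; sub 5 for 4: 5^2 + 3; = 28; G_2 = 28−1 = 27
step 2: 27 = 5^2 + 2; sub 6 for 5: 6^2 + 2; = 38; G_3 = 38−1 = 37
step 3: 37 = 6^2 + 1; sub 7 for 6: 7^2 + 1; = 50; G_4 = 50−1 = 49
step 4: 49 = 7^2; sub 8 for 7: 8^2; = 64; G_5 = 64−1 = 63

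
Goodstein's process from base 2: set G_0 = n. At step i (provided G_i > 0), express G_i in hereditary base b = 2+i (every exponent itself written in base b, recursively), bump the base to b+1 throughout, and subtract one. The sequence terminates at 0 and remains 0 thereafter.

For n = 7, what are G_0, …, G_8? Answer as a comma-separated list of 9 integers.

7, 30, 259, 3127, 46657, 823543, 16777215, 37665879, 77777775

(0) 7|_2 = 2^2 + 2 + 1 ↦ 3^3 + 3 + 1|_3 = 31 ⇒ 30
(1) 30|_3 = 3^3 + 3 ↦ 4^4 + 4|_4 = 260 ⇒ 259
(2) 259|_4 = 4^4 + 3 ↦ 5^5 + 3|_5 = 3128 ⇒ 3127
(3) 3127|_5 = 5^5 + 2 ↦ 6^6 + 2|_6 = 46658 ⇒ 46657
(4) 46657|_6 = 6^6 + 1 ↦ 7^7 + 1|_7 = 823544 ⇒ 823543
(5) 823543|_7 = 7^7 ↦ 8^8|_8 = 16777216 ⇒ 16777215
(6) 16777215|_8 = 7·8^7 + 7·8^6 + 7·8^5 + 7·8^4 + 7·8^3 + 7·8^2 + 7·8 + 7 ↦ 7·9^7 + 7·9^6 + 7·9^5 + 7·9^4 + 7·9^3 + 7·9^2 + 7·9 + 7|_9 = 37665880 ⇒ 37665879
(7) 37665879|_9 = 7·9^7 + 7·9^6 + 7·9^5 + 7·9^4 + 7·9^3 + 7·9^2 + 7·9 + 6 ↦ 7·10^7 + 7·10^6 + 7·10^5 + 7·10^4 + 7·10^3 + 7·10^2 + 7·10 + 6|_10 = 77777776 ⇒ 77777775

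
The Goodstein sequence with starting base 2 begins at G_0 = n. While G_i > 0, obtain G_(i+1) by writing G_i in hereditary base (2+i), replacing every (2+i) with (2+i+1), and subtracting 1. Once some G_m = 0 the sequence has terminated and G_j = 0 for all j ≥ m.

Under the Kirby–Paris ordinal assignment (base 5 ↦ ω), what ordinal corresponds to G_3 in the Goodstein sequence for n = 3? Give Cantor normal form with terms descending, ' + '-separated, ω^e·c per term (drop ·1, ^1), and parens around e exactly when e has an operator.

2

step 0: 3 = 2 + 1; sub 3 for 2: 3 + 1; = 4; G_1 = 4−1 = 3
step 1: 3 = 3; sub 4 for 3: 4; = 4; G_2 = 4−1 = 3
step 2: 3 = 3; sub 5 for 4: 3; = 3; G_3 = 3−1 = 2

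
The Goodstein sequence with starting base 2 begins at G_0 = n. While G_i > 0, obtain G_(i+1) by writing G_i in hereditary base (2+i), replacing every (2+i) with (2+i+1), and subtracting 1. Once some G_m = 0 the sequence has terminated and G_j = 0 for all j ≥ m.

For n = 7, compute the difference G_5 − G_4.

G_0=7  [base 2] 2^2 + 2 + 1  →[2↦3]→  3^3 + 3 + 1 = 31  −1 ⇒ G_1=30
G_1=30  [base 3] 3^3 + 3  →[3↦4]→  4^4 + 4 = 260  −1 ⇒ G_2=259
G_2=259  [base 4] 4^4 + 3  →[4↦5]→  5^5 + 3 = 3128  −1 ⇒ G_3=3127
G_3=3127  [base 5] 5^5 + 2  →[5↦6]→  6^6 + 2 = 46658  −1 ⇒ G_4=46657
G_4=46657  [base 6] 6^6 + 1  →[6↦7]→  7^7 + 1 = 823544  −1 ⇒ G_5=823543

776886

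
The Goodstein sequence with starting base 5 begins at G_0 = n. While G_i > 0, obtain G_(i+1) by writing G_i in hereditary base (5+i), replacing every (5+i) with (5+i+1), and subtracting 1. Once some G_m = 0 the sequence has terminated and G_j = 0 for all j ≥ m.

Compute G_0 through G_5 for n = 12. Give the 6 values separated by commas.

12, 13, 14, 15, 15, 15

i=0: 12 = 2·5 + 2 (b=5); 5→6: 2·6 + 2 = 14; 14−1 = 13
i=1: 13 = 2·6 + 1 (b=6); 6→7: 2·7 + 1 = 15; 15−1 = 14
i=2: 14 = 2·7 (b=7); 7→8: 2·8 = 16; 16−1 = 15
i=3: 15 = 8 + 7 (b=8); 8→9: 9 + 7 = 16; 16−1 = 15
i=4: 15 = 9 + 6 (b=9); 9→10: 10 + 6 = 16; 16−1 = 15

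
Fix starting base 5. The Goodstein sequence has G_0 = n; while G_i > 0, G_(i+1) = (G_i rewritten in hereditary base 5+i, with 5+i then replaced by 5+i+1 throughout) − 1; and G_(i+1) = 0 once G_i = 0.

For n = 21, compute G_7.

G_0=21  [base 5] 4·5 + 1  →[5↦6]→  4·6 + 1 = 25  −1 ⇒ G_1=24
G_1=24  [base 6] 4·6  →[6↦7]→  4·7 = 28  −1 ⇒ G_2=27
G_2=27  [base 7] 3·7 + 6  →[7↦8]→  3·8 + 6 = 30  −1 ⇒ G_3=29
G_3=29  [base 8] 3·8 + 5  →[8↦9]→  3·9 + 5 = 32  −1 ⇒ G_4=31
G_4=31  [base 9] 3·9 + 4  →[9↦10]→  3·10 + 4 = 34  −1 ⇒ G_5=33
G_5=33  [base 10] 3·10 + 3  →[10↦11]→  3·11 + 3 = 36  −1 ⇒ G_6=35
G_6=35  [base 11] 3·11 + 2  →[11↦12]→  3·12 + 2 = 38  −1 ⇒ G_7=37
G_7=37  [base 12] 3·12 + 1  →[12↦13]→  3·13 + 1 = 40  −1 ⇒ G_8=39

37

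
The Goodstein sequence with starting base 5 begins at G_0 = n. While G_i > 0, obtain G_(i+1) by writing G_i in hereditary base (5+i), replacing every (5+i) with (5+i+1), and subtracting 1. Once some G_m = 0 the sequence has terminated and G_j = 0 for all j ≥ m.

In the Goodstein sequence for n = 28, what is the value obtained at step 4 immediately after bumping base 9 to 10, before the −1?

88

i=0: 28 = 5^2 + 3 (b=5); 5→6: 6^2 + 3 = 39; 39−1 = 38
i=1: 38 = 6^2 + 2 (b=6); 6→7: 7^2 + 2 = 51; 51−1 = 50
i=2: 50 = 7^2 + 1 (b=7); 7→8: 8^2 + 1 = 65; 65−1 = 64
i=3: 64 = 8^2 (b=8); 8→9: 9^2 = 81; 81−1 = 80
i=4: 80 = 8·9 + 8 (b=9); 9→10: 8·10 + 8 = 88; 88−1 = 87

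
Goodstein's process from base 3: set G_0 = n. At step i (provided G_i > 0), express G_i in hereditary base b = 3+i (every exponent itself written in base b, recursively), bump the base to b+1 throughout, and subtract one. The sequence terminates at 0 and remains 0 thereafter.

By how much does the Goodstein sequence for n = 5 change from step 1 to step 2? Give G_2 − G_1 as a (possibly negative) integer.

0

i=0: 5 = 3 + 2 (b=3); 3→4: 4 + 2 = 6; 6−1 = 5
i=1: 5 = 4 + 1 (b=4); 4→5: 5 + 1 = 6; 6−1 = 5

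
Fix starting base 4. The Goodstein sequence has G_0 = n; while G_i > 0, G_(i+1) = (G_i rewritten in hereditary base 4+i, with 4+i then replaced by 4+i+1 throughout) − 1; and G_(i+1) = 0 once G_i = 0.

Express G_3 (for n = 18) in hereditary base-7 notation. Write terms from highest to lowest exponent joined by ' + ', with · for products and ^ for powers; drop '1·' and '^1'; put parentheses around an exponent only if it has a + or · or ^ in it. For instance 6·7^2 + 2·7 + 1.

6·7 + 6

18 —HB4→ 4^2 + 2 —bump→ 5^2 + 2 = 27 —(−1)→ 26
26 —HB5→ 5^2 + 1 —bump→ 6^2 + 1 = 37 —(−1)→ 36
36 —HB6→ 6^2 —bump→ 7^2 = 49 —(−1)→ 48
48 —HB7→ 6·7 + 6 —bump→ 6·8 + 6 = 54 —(−1)→ 53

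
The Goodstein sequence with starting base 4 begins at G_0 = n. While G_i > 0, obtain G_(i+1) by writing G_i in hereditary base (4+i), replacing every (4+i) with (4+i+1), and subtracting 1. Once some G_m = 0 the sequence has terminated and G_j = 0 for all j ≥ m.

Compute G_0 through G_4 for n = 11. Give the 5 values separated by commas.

11 —HB4→ 2·4 + 3 —bump→ 2·5 + 3 = 13 —(−1)→ 12
12 —HB5→ 2·5 + 2 —bump→ 2·6 + 2 = 14 —(−1)→ 13
13 —HB6→ 2·6 + 1 —bump→ 2·7 + 1 = 15 —(−1)→ 14
14 —HB7→ 2·7 —bump→ 2·8 = 16 —(−1)→ 15

11, 12, 13, 14, 15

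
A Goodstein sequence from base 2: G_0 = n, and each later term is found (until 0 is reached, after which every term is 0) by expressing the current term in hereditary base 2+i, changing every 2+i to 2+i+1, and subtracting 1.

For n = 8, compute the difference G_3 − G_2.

G_0=8  [base 2] 2^(2 + 1)  →[2↦3]→  3^(3 + 1) = 81  −1 ⇒ G_1=80
G_1=80  [base 3] 2·3^3 + 2·3^2 + 2·3 + 2  →[3↦4]→  2·4^4 + 2·4^2 + 2·4 + 2 = 554  −1 ⇒ G_2=553
G_2=553  [base 4] 2·4^4 + 2·4^2 + 2·4 + 1  →[4↦5]→  2·5^5 + 2·5^2 + 2·5 + 1 = 6311  −1 ⇒ G_3=6310

5757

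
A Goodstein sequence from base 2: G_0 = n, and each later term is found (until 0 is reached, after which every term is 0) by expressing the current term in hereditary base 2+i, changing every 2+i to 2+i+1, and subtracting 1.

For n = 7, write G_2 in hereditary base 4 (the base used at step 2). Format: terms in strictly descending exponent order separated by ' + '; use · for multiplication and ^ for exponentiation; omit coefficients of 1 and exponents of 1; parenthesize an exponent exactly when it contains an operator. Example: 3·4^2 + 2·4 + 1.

4^4 + 3

base 2: 7 = 2^2 + 2 + 1; at 3: 3^3 + 3 + 1 = 31; next = 30
base 3: 30 = 3^3 + 3; at 4: 4^4 + 4 = 260; next = 259
base 4: 259 = 4^4 + 3; at 5: 5^5 + 3 = 3128; next = 3127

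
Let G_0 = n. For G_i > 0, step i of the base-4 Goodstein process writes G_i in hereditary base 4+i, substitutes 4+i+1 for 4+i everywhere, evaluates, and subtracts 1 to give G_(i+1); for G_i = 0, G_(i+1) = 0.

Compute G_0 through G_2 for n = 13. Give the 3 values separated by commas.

13, 15, 17

(0) 13|_4 = 3·4 + 1 ↦ 3·5 + 1|_5 = 16 ⇒ 15
(1) 15|_5 = 3·5 ↦ 3·6|_6 = 18 ⇒ 17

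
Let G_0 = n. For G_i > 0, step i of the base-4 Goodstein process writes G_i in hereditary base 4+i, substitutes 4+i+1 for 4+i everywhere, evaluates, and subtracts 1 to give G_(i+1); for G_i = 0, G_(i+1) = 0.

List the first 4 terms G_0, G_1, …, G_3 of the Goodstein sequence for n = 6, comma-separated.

6, 6, 6, 6

6 —HB4→ 4 + 2 —bump→ 5 + 2 = 7 —(−1)→ 6
6 —HB5→ 5 + 1 —bump→ 6 + 1 = 7 —(−1)→ 6
6 —HB6→ 6 —bump→ 7 = 7 —(−1)→ 6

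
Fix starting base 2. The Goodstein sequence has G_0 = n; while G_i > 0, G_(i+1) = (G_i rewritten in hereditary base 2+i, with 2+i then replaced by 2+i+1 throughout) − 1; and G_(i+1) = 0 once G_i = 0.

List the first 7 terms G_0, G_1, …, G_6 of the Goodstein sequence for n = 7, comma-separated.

7, 30, 259, 3127, 46657, 823543, 16777215

G_0=7  [base 2] 2^2 + 2 + 1  →[2↦3]→  3^3 + 3 + 1 = 31  −1 ⇒ G_1=30
G_1=30  [base 3] 3^3 + 3  →[3↦4]→  4^4 + 4 = 260  −1 ⇒ G_2=259
G_2=259  [base 4] 4^4 + 3  →[4↦5]→  5^5 + 3 = 3128  −1 ⇒ G_3=3127
G_3=3127  [base 5] 5^5 + 2  →[5↦6]→  6^6 + 2 = 46658  −1 ⇒ G_4=46657
G_4=46657  [base 6] 6^6 + 1  →[6↦7]→  7^7 + 1 = 823544  −1 ⇒ G_5=823543
G_5=823543  [base 7] 7^7  →[7↦8]→  8^8 = 16777216  −1 ⇒ G_6=16777215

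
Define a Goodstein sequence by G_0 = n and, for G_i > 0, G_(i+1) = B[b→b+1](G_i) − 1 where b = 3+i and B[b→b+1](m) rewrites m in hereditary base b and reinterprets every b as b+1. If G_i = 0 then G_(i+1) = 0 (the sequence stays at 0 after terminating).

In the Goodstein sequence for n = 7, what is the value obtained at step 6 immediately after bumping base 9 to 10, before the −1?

10

base 3: 7 = 2·3 + 1; at 4: 2·4 + 1 = 9; next = 8
base 4: 8 = 2·4; at 5: 2·5 = 10; next = 9
base 5: 9 = 5 + 4; at 6: 6 + 4 = 10; next = 9
base 6: 9 = 6 + 3; at 7: 7 + 3 = 10; next = 9
base 7: 9 = 7 + 2; at 8: 8 + 2 = 10; next = 9
base 8: 9 = 8 + 1; at 9: 9 + 1 = 10; next = 9
base 9: 9 = 9; at 10: 10 = 10; next = 9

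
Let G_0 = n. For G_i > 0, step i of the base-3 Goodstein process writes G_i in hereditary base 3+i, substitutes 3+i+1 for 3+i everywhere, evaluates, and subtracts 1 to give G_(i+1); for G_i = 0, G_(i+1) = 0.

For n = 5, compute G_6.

i=0: 5 = 3 + 2 (b=3); 3→4: 4 + 2 = 6; 6−1 = 5
i=1: 5 = 4 + 1 (b=4); 4→5: 5 + 1 = 6; 6−1 = 5
i=2: 5 = 5 (b=5); 5→6: 6 = 6; 6−1 = 5
i=3: 5 = 5 (b=6); 6→7: 5 = 5; 5−1 = 4
i=4: 4 = 4 (b=7); 7→8: 4 = 4; 4−1 = 3
i=5: 3 = 3 (b=8); 8→9: 3 = 3; 3−1 = 2
i=6: 2 = 2 (b=9); 9→10: 2 = 2; 2−1 = 1

2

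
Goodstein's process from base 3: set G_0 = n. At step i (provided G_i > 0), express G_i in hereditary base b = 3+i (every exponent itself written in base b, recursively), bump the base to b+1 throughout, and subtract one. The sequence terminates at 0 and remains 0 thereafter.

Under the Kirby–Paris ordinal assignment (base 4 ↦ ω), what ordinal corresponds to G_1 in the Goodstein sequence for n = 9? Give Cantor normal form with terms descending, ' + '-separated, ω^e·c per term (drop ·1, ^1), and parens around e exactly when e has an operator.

ω·3 + 3

base 3: 9 = 3^2; at 4: 4^2 = 16; next = 15
base 4: 15 = 3·4 + 3; at 5: 3·5 + 3 = 18; next = 17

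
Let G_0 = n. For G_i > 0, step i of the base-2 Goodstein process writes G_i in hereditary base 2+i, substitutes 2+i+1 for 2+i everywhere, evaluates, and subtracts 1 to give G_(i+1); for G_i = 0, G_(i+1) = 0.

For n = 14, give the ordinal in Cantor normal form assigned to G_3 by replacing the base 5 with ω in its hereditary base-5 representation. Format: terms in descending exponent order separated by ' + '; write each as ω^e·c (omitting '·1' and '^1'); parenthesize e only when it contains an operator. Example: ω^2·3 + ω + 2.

ω^(ω + 1) + ω^ω

i=0: 14 = 2^(2 + 1) + 2^2 + 2 (b=2); 2→3: 3^(3 + 1) + 3^3 + 3 = 111; 111−1 = 110
i=1: 110 = 3^(3 + 1) + 3^3 + 2 (b=3); 3→4: 4^(4 + 1) + 4^4 + 2 = 1282; 1282−1 = 1281
i=2: 1281 = 4^(4 + 1) + 4^4 + 1 (b=4); 4→5: 5^(5 + 1) + 5^5 + 1 = 18751; 18751−1 = 18750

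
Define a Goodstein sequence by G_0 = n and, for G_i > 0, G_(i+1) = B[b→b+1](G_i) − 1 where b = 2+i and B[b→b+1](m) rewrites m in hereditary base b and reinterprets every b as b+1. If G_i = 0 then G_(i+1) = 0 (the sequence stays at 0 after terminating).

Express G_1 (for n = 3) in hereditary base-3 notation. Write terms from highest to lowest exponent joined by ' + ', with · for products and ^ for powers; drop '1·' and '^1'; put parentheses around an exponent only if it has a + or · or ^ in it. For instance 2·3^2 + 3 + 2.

i=0: 3 = 2 + 1 (b=2); 2→3: 3 + 1 = 4; 4−1 = 3
i=1: 3 = 3 (b=3); 3→4: 4 = 4; 4−1 = 3

3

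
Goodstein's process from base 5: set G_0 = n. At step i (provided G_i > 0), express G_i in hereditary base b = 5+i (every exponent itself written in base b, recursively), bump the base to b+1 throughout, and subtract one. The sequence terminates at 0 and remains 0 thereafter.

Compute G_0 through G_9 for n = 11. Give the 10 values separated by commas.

G_0=11  [base 5] 2·5 + 1  →[5↦6]→  2·6 + 1 = 13  −1 ⇒ G_1=12
G_1=12  [base 6] 2·6  →[6↦7]→  2·7 = 14  −1 ⇒ G_2=13
G_2=13  [base 7] 7 + 6  →[7↦8]→  8 + 6 = 14  −1 ⇒ G_3=13
G_3=13  [base 8] 8 + 5  →[8↦9]→  9 + 5 = 14  −1 ⇒ G_4=13
G_4=13  [base 9] 9 + 4  →[9↦10]→  10 + 4 = 14  −1 ⇒ G_5=13
G_5=13  [base 10] 10 + 3  →[10↦11]→  11 + 3 = 14  −1 ⇒ G_6=13
G_6=13  [base 11] 11 + 2  →[11↦12]→  12 + 2 = 14  −1 ⇒ G_7=13
G_7=13  [base 12] 12 + 1  →[12↦13]→  13 + 1 = 14  −1 ⇒ G_8=13
G_8=13  [base 13] 13  →[13↦14]→  14 = 14  −1 ⇒ G_9=13

11, 12, 13, 13, 13, 13, 13, 13, 13, 13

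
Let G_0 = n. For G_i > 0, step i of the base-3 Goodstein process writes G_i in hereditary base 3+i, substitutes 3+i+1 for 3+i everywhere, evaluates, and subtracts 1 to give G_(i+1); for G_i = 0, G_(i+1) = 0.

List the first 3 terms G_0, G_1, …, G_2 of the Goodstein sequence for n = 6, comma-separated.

6, 7, 7

[0] 6 ≡ 2·3 (base 3). Lift 4: 8. −1: 7.
[1] 7 ≡ 4 + 3 (base 4). Lift 5: 8. −1: 7.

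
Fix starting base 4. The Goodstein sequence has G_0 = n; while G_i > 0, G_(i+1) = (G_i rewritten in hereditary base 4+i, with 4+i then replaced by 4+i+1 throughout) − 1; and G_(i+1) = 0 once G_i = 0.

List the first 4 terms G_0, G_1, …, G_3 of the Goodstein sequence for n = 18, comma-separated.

18, 26, 36, 48

step 0: 18 = 4^2 + 2; sub 5 for 4: 5^2 + 2; = 27; G_1 = 27−1 = 26
step 1: 26 = 5^2 + 1; sub 6 for 5: 6^2 + 1; = 37; G_2 = 37−1 = 36
step 2: 36 = 6^2; sub 7 for 6: 7^2; = 49; G_3 = 49−1 = 48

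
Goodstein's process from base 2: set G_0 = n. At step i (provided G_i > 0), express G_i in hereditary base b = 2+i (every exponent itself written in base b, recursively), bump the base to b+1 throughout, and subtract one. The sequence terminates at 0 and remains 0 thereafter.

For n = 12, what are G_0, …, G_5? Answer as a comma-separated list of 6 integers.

12, 107, 1065, 15685, 280019, 5764910

G_0 = 12. HB_2(12) = 2^(2 + 1) + 2^2. Bump = 108. G_1 = 107.
G_1 = 107. HB_3(107) = 3^(3 + 1) + 2·3^2 + 2·3 + 2. Bump = 1066. G_2 = 1065.
G_2 = 1065. HB_4(1065) = 4^(4 + 1) + 2·4^2 + 2·4 + 1. Bump = 15686. G_3 = 15685.
G_3 = 15685. HB_5(15685) = 5^(5 + 1) + 2·5^2 + 2·5. Bump = 280020. G_4 = 280019.
G_4 = 280019. HB_6(280019) = 6^(6 + 1) + 2·6^2 + 6 + 5. Bump = 5764911. G_5 = 5764910.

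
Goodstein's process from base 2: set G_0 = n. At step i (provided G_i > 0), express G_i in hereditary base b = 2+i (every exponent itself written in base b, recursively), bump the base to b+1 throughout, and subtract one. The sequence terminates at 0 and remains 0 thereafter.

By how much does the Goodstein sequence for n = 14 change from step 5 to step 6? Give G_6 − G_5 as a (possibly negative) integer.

i=0: 14 = 2^(2 + 1) + 2^2 + 2 (b=2); 2→3: 3^(3 + 1) + 3^3 + 3 = 111; 111−1 = 110
i=1: 110 = 3^(3 + 1) + 3^3 + 2 (b=3); 3→4: 4^(4 + 1) + 4^4 + 2 = 1282; 1282−1 = 1281
i=2: 1281 = 4^(4 + 1) + 4^4 + 1 (b=4); 4→5: 5^(5 + 1) + 5^5 + 1 = 18751; 18751−1 = 18750
i=3: 18750 = 5^(5 + 1) + 5^5 (b=5); 5→6: 6^(6 + 1) + 6^6 = 326592; 326592−1 = 326591
i=4: 326591 = 6^(6 + 1) + 5·6^5 + 5·6^4 + 5·6^3 + 5·6^2 + 5·6 + 5 (b=6); 6→7: 7^(7 + 1) + 5·7^5 + 5·7^4 + 5·7^3 + 5·7^2 + 5·7 + 5 = 5862841; 5862841−1 = 5862840
i=5: 5862840 = 7^(7 + 1) + 5·7^5 + 5·7^4 + 5·7^3 + 5·7^2 + 5·7 + 4 (b=7); 7→8: 8^(8 + 1) + 5·8^5 + 5·8^4 + 5·8^3 + 5·8^2 + 5·8 + 4 = 134404972; 134404972−1 = 134404971

128542131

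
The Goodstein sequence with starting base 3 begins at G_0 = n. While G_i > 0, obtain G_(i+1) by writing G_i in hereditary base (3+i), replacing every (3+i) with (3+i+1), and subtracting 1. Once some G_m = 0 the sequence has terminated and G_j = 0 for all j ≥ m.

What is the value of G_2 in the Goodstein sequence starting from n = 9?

17

base 3: 9 = 3^2; at 4: 4^2 = 16; next = 15
base 4: 15 = 3·4 + 3; at 5: 3·5 + 3 = 18; next = 17
base 5: 17 = 3·5 + 2; at 6: 3·6 + 2 = 20; next = 19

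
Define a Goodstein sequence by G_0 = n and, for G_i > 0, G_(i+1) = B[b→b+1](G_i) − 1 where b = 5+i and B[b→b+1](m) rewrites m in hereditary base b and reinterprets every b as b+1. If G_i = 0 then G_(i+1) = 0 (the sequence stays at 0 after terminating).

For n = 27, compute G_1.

G_0 = 27. HB_5(27) = 5^2 + 2. Bump = 38. G_1 = 37.
G_1 = 37. HB_6(37) = 6^2 + 1. Bump = 50. G_2 = 49.

37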